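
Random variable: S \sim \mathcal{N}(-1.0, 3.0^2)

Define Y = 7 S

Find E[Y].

For Y = 7S:
E[Y] = 7 * E[S]
E[S] = -1.0 = -1
E[Y] = 7 * (-1) = -7

-7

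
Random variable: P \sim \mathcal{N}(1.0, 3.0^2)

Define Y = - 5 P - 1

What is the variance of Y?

For Y = aP + b: Var(Y) = a² * Var(P)
Var(P) = 3.0^2 = 9
Var(Y) = (-5)² * 9 = 25 * 9 = 225

225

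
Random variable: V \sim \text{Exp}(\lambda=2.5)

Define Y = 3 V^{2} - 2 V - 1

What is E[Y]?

E[Y] = 3*E[V²] - 2*E[V] - 1
E[V] = 0.4
E[V²] = Var(V) + (E[V])² = 0.16 + 0.16 = 0.32
E[Y] = 3*0.32 - 2*0.4 - 1 = -0.84

-0.84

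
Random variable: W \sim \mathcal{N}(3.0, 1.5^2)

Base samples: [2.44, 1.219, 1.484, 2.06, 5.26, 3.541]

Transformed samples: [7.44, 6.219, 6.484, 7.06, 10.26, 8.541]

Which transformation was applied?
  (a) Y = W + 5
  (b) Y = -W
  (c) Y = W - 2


Checking option (a) Y = W + 5:
  W = 2.44 -> Y = 7.44 ✓
  W = 1.219 -> Y = 6.219 ✓
  W = 1.484 -> Y = 6.484 ✓
All samples match this transformation.

(a) W + 5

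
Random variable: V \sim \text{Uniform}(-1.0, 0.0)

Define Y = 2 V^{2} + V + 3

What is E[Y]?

E[Y] = 2*E[V²] + 1*E[V] + 3
E[V] = -0.5
E[V²] = Var(V) + (E[V])² = 0.083333333 + 0.25 = 0.33333333
E[Y] = 2*0.33333333 + 1*(-0.5) + 3 = 3.1666667

3.1666667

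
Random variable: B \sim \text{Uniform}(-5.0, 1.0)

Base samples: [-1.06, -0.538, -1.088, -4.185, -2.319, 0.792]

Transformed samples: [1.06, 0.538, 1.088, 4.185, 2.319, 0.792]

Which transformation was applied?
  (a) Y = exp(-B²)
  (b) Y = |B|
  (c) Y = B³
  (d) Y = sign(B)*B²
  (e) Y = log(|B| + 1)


Checking option (b) Y = |B|:
  B = -1.06 -> Y = 1.06 ✓
  B = -0.538 -> Y = 0.538 ✓
  B = -1.088 -> Y = 1.088 ✓
All samples match this transformation.

(b) |B|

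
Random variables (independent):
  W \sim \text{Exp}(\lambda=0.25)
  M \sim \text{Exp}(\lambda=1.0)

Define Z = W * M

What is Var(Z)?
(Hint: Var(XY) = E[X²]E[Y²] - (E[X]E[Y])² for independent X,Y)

Var(XY) = E[X²]E[Y²] - (E[X]E[Y])²
E[W] = 4, Var(W) = 16
E[M] = 1, Var(M) = 1
E[W²] = 16 + 4² = 32
E[M²] = 1 + 1² = 2
Var(Z) = 32*2 - (4*1)²
= 64 - 16 = 48

48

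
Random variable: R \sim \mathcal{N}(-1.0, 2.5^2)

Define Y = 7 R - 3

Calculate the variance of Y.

For Y = aR + b: Var(Y) = a² * Var(R)
Var(R) = 2.5^2 = 6.25
Var(Y) = 7² * 6.25 = 49 * 6.25 = 306.25

306.25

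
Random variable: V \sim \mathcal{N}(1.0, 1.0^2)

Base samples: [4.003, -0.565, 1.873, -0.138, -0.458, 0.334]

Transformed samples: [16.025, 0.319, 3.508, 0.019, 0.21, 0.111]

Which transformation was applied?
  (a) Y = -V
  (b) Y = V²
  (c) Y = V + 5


Checking option (b) Y = V²:
  V = 4.003 -> Y = 16.025 ✓
  V = -0.565 -> Y = 0.319 ✓
  V = 1.873 -> Y = 3.508 ✓
All samples match this transformation.

(b) V²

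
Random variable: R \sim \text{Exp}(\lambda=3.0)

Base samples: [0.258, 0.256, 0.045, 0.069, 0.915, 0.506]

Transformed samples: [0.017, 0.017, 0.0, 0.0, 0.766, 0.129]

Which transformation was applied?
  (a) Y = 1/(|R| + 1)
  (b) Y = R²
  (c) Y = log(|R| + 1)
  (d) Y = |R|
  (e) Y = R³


Checking option (e) Y = R³:
  R = 0.258 -> Y = 0.017 ✓
  R = 0.256 -> Y = 0.017 ✓
  R = 0.045 -> Y = 0.0 ✓
All samples match this transformation.

(e) R³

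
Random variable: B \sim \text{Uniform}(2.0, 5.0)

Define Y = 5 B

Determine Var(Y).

For Y = aB + b: Var(Y) = a² * Var(B)
Var(B) = (5 - 2)^2/12 = 0.75
Var(Y) = 5² * 0.75 = 25 * 0.75 = 18.75

18.75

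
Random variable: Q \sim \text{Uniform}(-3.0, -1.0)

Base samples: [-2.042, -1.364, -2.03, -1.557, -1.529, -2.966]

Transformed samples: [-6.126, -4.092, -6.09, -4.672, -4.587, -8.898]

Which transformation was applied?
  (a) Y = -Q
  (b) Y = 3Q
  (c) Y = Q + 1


Checking option (b) Y = 3Q:
  Q = -2.042 -> Y = -6.126 ✓
  Q = -1.364 -> Y = -4.092 ✓
  Q = -2.03 -> Y = -6.09 ✓
All samples match this transformation.

(b) 3Q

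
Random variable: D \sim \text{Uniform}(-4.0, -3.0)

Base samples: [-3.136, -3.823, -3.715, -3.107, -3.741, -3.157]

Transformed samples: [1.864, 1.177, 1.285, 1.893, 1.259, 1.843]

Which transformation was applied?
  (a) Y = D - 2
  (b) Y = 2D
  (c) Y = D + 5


Checking option (c) Y = D + 5:
  D = -3.136 -> Y = 1.864 ✓
  D = -3.823 -> Y = 1.177 ✓
  D = -3.715 -> Y = 1.285 ✓
All samples match this transformation.

(c) D + 5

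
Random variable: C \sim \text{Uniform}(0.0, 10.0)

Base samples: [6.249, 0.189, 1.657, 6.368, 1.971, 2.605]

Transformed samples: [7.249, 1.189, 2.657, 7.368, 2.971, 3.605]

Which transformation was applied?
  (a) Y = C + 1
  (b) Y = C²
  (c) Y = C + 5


Checking option (a) Y = C + 1:
  C = 6.249 -> Y = 7.249 ✓
  C = 0.189 -> Y = 1.189 ✓
  C = 1.657 -> Y = 2.657 ✓
All samples match this transformation.

(a) C + 1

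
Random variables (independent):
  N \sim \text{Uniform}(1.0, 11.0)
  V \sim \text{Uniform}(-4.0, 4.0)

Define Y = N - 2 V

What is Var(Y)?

For independent RVs: Var(aX + bY) = a²Var(X) + b²Var(Y)
Var(N) = 8.3333333
Var(V) = 5.3333333
Var(Y) = 1²*8.3333333 + (-2)²*5.3333333
= 1*8.3333333 + 4*5.3333333 = 29.666667

29.666667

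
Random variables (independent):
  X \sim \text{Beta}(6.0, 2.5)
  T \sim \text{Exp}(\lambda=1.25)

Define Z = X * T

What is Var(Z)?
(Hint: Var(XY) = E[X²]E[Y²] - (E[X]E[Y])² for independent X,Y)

Var(XY) = E[X²]E[Y²] - (E[X]E[Y])²
E[X] = 0.70588235, Var(X) = 0.021853943
E[T] = 0.8, Var(T) = 0.64
E[X²] = 0.021853943 + 0.70588235² = 0.52012384
E[T²] = 0.64 + 0.8² = 1.28
Var(Z) = 0.52012384*1.28 - (0.70588235*0.8)²
= 0.66575851 - 0.31889273 = 0.34686578

0.34686578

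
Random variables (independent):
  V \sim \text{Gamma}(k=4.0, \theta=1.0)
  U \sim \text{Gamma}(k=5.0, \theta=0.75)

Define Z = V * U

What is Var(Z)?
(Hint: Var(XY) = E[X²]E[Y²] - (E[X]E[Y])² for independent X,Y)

Var(XY) = E[X²]E[Y²] - (E[X]E[Y])²
E[V] = 4, Var(V) = 4
E[U] = 3.75, Var(U) = 2.8125
E[V²] = 4 + 4² = 20
E[U²] = 2.8125 + 3.75² = 16.875
Var(Z) = 20*16.875 - (4*3.75)²
= 337.5 - 225 = 112.5

112.5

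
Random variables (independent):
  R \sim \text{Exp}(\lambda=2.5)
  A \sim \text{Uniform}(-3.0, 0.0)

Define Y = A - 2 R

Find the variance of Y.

For independent RVs: Var(aX + bY) = a²Var(X) + b²Var(Y)
Var(R) = 0.16
Var(A) = 0.75
Var(Y) = (-2)²*0.16 + 1²*0.75
= 4*0.16 + 1*0.75 = 1.39

1.39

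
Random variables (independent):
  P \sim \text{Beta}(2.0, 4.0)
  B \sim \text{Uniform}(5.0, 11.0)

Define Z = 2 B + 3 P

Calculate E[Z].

E[Z] = 3*E[P] + 2*E[B]
E[P] = 0.33333333
E[B] = 8
E[Z] = 3*0.33333333 + 2*8 = 17

17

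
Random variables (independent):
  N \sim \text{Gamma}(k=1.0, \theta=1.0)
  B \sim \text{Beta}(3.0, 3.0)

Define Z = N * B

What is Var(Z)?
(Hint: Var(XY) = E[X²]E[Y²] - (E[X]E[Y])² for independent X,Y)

Var(XY) = E[X²]E[Y²] - (E[X]E[Y])²
E[N] = 1, Var(N) = 1
E[B] = 0.5, Var(B) = 0.035714286
E[N²] = 1 + 1² = 2
E[B²] = 0.035714286 + 0.5² = 0.28571429
Var(Z) = 2*0.28571429 - (1*0.5)²
= 0.57142857 - 0.25 = 0.32142857

0.32142857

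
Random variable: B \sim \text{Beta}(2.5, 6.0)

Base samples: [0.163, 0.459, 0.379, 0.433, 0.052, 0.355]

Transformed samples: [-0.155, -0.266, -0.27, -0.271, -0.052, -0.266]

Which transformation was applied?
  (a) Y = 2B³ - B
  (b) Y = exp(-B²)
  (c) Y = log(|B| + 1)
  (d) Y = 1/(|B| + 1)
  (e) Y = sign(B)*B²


Checking option (a) Y = 2B³ - B:
  B = 0.163 -> Y = -0.155 ✓
  B = 0.459 -> Y = -0.266 ✓
  B = 0.379 -> Y = -0.27 ✓
All samples match this transformation.

(a) 2B³ - B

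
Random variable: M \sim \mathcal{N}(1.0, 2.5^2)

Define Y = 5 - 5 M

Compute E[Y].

For Y = -5M + 5:
E[Y] = -5 * E[M] + 5
E[M] = 1.0 = 1
E[Y] = -5 * 1 + 5 = 0

0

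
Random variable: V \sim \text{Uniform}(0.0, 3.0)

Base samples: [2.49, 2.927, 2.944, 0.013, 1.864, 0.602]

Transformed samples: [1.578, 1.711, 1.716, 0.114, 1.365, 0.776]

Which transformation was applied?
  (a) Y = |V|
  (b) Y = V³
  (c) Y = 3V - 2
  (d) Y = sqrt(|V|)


Checking option (d) Y = sqrt(|V|):
  V = 2.49 -> Y = 1.578 ✓
  V = 2.927 -> Y = 1.711 ✓
  V = 2.944 -> Y = 1.716 ✓
All samples match this transformation.

(d) sqrt(|V|)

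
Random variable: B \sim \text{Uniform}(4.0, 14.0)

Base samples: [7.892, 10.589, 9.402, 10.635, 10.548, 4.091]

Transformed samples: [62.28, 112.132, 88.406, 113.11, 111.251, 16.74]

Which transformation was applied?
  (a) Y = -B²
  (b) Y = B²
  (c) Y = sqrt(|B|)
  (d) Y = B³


Checking option (b) Y = B²:
  B = 7.892 -> Y = 62.28 ✓
  B = 10.589 -> Y = 112.132 ✓
  B = 9.402 -> Y = 88.406 ✓
All samples match this transformation.

(b) B²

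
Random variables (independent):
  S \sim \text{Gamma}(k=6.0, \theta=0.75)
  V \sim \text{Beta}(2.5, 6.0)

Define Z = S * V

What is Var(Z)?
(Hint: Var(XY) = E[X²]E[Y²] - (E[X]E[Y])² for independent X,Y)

Var(XY) = E[X²]E[Y²] - (E[X]E[Y])²
E[S] = 4.5, Var(S) = 3.375
E[V] = 0.29411765, Var(V) = 0.021853943
E[S²] = 3.375 + 4.5² = 23.625
E[V²] = 0.021853943 + 0.29411765² = 0.10835913
Var(Z) = 23.625*0.10835913 - (4.5*0.29411765)²
= 2.5599845 - 1.7517301 = 0.80825442

0.80825442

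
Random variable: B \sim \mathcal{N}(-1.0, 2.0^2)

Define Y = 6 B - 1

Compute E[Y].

For Y = 6B - 1:
E[Y] = 6 * E[B] - 1
E[B] = -1.0 = -1
E[Y] = 6 * (-1) - 1 = -7

-7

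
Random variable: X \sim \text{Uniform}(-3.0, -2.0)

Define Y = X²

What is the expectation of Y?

E[X²] = Var(X) + (E[X])² = 0.083333333 + 6.25 = 6.3333333

6.3333333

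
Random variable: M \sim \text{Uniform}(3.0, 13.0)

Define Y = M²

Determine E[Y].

E[M²] = Var(M) + (E[M])² = 8.3333333 + 64 = 72.333333

72.333333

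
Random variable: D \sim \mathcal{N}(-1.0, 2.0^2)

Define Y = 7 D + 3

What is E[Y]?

For Y = 7D + 3:
E[Y] = 7 * E[D] + 3
E[D] = -1.0 = -1
E[Y] = 7 * (-1) + 3 = -4

-4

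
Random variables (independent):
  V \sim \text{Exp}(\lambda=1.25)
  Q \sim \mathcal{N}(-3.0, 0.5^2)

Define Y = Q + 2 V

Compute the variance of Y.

For independent RVs: Var(aX + bY) = a²Var(X) + b²Var(Y)
Var(V) = 0.64
Var(Q) = 0.25
Var(Y) = 2²*0.64 + 1²*0.25
= 4*0.64 + 1*0.25 = 2.81

2.81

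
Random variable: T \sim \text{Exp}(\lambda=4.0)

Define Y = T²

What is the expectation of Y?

E[T²] = Var(T) + (E[T])² = 0.0625 + 0.0625 = 0.125

0.125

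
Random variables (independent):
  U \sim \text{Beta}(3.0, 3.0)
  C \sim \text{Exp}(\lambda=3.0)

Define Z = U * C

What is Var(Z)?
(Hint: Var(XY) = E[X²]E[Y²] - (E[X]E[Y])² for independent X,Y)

Var(XY) = E[X²]E[Y²] - (E[X]E[Y])²
E[U] = 0.5, Var(U) = 0.035714286
E[C] = 0.33333333, Var(C) = 0.11111111
E[U²] = 0.035714286 + 0.5² = 0.28571429
E[C²] = 0.11111111 + 0.33333333² = 0.22222222
Var(Z) = 0.28571429*0.22222222 - (0.5*0.33333333)²
= 0.063492063 - 0.027777778 = 0.035714286

0.035714286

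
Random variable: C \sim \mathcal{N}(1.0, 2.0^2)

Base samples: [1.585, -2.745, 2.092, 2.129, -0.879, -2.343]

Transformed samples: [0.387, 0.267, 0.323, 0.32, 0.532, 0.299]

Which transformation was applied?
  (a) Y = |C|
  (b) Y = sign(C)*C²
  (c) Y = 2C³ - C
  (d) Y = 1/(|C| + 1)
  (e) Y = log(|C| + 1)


Checking option (d) Y = 1/(|C| + 1):
  C = 1.585 -> Y = 0.387 ✓
  C = -2.745 -> Y = 0.267 ✓
  C = 2.092 -> Y = 0.323 ✓
All samples match this transformation.

(d) 1/(|C| + 1)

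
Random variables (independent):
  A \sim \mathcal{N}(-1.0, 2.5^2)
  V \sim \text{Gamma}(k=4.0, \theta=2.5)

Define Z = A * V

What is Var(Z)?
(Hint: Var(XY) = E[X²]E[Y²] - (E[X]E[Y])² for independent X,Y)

Var(XY) = E[X²]E[Y²] - (E[X]E[Y])²
E[A] = -1, Var(A) = 6.25
E[V] = 10, Var(V) = 25
E[A²] = 6.25 + (-1)² = 7.25
E[V²] = 25 + 10² = 125
Var(Z) = 7.25*125 - (-1*10)²
= 906.25 - 100 = 806.25

806.25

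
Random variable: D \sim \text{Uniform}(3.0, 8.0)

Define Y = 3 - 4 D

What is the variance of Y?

For Y = aD + b: Var(Y) = a² * Var(D)
Var(D) = (8 - 3)^2/12 = 2.0833333
Var(Y) = (-4)² * 2.0833333 = 16 * 2.0833333 = 33.333333

33.333333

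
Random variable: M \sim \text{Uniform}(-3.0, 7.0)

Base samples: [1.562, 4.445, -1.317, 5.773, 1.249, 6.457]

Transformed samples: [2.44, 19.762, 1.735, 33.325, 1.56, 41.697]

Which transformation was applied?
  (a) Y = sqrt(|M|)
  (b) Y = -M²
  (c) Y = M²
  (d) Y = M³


Checking option (c) Y = M²:
  M = 1.562 -> Y = 2.44 ✓
  M = 4.445 -> Y = 19.762 ✓
  M = -1.317 -> Y = 1.735 ✓
All samples match this transformation.

(c) M²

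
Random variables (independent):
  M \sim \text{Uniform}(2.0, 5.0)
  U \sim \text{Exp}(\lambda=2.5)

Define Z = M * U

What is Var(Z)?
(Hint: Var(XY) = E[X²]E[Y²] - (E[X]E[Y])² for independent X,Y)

Var(XY) = E[X²]E[Y²] - (E[X]E[Y])²
E[M] = 3.5, Var(M) = 0.75
E[U] = 0.4, Var(U) = 0.16
E[M²] = 0.75 + 3.5² = 13
E[U²] = 0.16 + 0.4² = 0.32
Var(Z) = 13*0.32 - (3.5*0.4)²
= 4.16 - 1.96 = 2.2

2.2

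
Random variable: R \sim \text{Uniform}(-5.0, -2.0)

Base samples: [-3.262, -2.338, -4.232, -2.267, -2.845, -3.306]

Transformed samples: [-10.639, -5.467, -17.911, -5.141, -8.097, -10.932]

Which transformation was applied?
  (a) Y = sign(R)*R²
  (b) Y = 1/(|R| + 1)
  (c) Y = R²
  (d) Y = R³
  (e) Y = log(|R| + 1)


Checking option (a) Y = sign(R)*R²:
  R = -3.262 -> Y = -10.639 ✓
  R = -2.338 -> Y = -5.467 ✓
  R = -4.232 -> Y = -17.911 ✓
All samples match this transformation.

(a) sign(R)*R²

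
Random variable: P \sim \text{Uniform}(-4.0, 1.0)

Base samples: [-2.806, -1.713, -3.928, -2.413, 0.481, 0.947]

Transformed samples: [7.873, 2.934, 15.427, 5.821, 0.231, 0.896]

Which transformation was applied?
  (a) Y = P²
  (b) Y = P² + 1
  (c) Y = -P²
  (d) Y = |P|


Checking option (a) Y = P²:
  P = -2.806 -> Y = 7.873 ✓
  P = -1.713 -> Y = 2.934 ✓
  P = -3.928 -> Y = 15.427 ✓
All samples match this transformation.

(a) P²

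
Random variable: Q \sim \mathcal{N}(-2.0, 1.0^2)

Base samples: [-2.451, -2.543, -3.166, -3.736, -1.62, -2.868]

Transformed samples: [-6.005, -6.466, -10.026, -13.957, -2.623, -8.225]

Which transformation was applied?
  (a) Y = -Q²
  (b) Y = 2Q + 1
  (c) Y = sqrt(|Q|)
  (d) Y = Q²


Checking option (a) Y = -Q²:
  Q = -2.451 -> Y = -6.005 ✓
  Q = -2.543 -> Y = -6.466 ✓
  Q = -3.166 -> Y = -10.026 ✓
All samples match this transformation.

(a) -Q²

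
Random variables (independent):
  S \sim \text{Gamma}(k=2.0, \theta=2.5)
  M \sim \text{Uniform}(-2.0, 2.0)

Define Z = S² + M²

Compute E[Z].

E[Z] = E[S²] + E[M²]
E[S²] = Var(S) + E[S]² = 12.5 + 25 = 37.5
E[M²] = Var(M) + E[M]² = 1.3333333 + 0 = 1.3333333
E[Z] = 37.5 + 1.3333333 = 38.833333

38.833333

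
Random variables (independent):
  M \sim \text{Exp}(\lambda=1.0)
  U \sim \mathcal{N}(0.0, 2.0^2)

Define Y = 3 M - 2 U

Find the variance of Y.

For independent RVs: Var(aX + bY) = a²Var(X) + b²Var(Y)
Var(M) = 1
Var(U) = 4
Var(Y) = 3²*1 + (-2)²*4
= 9*1 + 4*4 = 25

25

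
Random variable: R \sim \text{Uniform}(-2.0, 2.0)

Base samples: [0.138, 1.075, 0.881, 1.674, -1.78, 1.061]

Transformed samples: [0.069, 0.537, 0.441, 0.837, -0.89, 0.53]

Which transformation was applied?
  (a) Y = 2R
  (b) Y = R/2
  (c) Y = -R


Checking option (b) Y = R/2:
  R = 0.138 -> Y = 0.069 ✓
  R = 1.075 -> Y = 0.537 ✓
  R = 0.881 -> Y = 0.441 ✓
All samples match this transformation.

(b) R/2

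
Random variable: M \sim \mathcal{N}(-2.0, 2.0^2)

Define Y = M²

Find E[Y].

E[M²] = Var(M) + (E[M])² = 4 + 4 = 8

8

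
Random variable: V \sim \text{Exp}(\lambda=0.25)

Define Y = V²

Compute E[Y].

E[V²] = Var(V) + (E[V])² = 16 + 16 = 32

32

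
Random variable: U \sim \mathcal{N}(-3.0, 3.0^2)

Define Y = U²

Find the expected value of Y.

Using E[X²] = Var(X) + (E[X])²:
E[U] = -3
Var(U) = 3.0^2 = 9
E[U²] = 9 + (-3)² = 9 + 9 = 18

18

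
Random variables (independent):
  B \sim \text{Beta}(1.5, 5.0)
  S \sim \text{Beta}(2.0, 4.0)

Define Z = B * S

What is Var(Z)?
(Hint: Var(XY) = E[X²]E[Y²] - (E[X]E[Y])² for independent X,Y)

Var(XY) = E[X²]E[Y²] - (E[X]E[Y])²
E[B] = 0.23076923, Var(B) = 0.023668639
E[S] = 0.33333333, Var(S) = 0.031746032
E[B²] = 0.023668639 + 0.23076923² = 0.076923077
E[S²] = 0.031746032 + 0.33333333² = 0.14285714
Var(Z) = 0.076923077*0.14285714 - (0.23076923*0.33333333)²
= 0.010989011 - 0.0059171598 = 0.0050718512

0.0050718512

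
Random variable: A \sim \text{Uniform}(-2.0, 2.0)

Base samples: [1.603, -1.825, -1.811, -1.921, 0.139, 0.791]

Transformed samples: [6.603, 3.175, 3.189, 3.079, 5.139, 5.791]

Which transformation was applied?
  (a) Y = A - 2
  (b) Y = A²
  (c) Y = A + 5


Checking option (c) Y = A + 5:
  A = 1.603 -> Y = 6.603 ✓
  A = -1.825 -> Y = 3.175 ✓
  A = -1.811 -> Y = 3.189 ✓
All samples match this transformation.

(c) A + 5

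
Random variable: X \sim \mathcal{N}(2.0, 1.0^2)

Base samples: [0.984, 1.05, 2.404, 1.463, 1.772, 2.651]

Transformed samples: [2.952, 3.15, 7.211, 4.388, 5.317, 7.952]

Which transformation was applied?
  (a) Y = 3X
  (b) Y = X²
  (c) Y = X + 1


Checking option (a) Y = 3X:
  X = 0.984 -> Y = 2.952 ✓
  X = 1.05 -> Y = 3.15 ✓
  X = 2.404 -> Y = 7.211 ✓
All samples match this transformation.

(a) 3X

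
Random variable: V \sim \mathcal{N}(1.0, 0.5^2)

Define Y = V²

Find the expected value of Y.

E[V²] = Var(V) + (E[V])² = 0.25 + 1 = 1.25

1.25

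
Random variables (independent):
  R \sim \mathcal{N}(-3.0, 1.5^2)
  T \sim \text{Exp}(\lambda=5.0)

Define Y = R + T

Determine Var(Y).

For independent RVs: Var(aX + bY) = a²Var(X) + b²Var(Y)
Var(R) = 2.25
Var(T) = 0.04
Var(Y) = 1²*2.25 + 1²*0.04
= 1*2.25 + 1*0.04 = 2.29

2.29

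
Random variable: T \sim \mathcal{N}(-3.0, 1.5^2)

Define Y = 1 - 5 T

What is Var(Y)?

For Y = aT + b: Var(Y) = a² * Var(T)
Var(T) = 1.5^2 = 2.25
Var(Y) = (-5)² * 2.25 = 25 * 2.25 = 56.25

56.25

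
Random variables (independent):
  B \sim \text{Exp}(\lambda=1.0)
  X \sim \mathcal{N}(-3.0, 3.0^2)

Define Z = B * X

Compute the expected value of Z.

For independent RVs: E[XY] = E[X]*E[Y]
E[B] = 1
E[X] = -3
E[Z] = 1 * (-3) = -3

-3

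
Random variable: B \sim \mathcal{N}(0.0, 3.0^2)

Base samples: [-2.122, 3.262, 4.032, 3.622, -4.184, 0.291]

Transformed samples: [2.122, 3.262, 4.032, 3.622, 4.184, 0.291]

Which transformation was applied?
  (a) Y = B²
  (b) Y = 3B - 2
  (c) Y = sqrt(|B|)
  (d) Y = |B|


Checking option (d) Y = |B|:
  B = -2.122 -> Y = 2.122 ✓
  B = 3.262 -> Y = 3.262 ✓
  B = 4.032 -> Y = 4.032 ✓
All samples match this transformation.

(d) |B|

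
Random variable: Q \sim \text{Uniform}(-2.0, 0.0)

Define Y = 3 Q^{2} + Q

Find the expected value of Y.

E[Y] = 3*E[Q²] + 1*E[Q]
E[Q] = -1
E[Q²] = Var(Q) + (E[Q])² = 0.33333333 + 1 = 1.3333333
E[Y] = 3*1.3333333 + 1*(-1) = 3

3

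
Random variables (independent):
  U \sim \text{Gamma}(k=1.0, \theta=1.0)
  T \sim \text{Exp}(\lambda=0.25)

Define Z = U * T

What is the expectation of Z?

For independent RVs: E[XY] = E[X]*E[Y]
E[U] = 1
E[T] = 4
E[Z] = 1 * 4 = 4

4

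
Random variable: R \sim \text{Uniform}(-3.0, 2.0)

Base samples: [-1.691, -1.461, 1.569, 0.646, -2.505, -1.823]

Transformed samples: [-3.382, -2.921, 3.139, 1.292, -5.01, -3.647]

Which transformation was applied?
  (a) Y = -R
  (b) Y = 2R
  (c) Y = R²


Checking option (b) Y = 2R:
  R = -1.691 -> Y = -3.382 ✓
  R = -1.461 -> Y = -2.921 ✓
  R = 1.569 -> Y = 3.139 ✓
All samples match this transformation.

(b) 2R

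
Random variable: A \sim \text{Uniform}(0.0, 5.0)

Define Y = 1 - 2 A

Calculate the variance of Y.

For Y = aA + b: Var(Y) = a² * Var(A)
Var(A) = (5 - 0)^2/12 = 2.0833333
Var(Y) = (-2)² * 2.0833333 = 4 * 2.0833333 = 8.3333333

8.3333333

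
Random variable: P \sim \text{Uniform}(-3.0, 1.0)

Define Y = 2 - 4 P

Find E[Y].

For Y = -4P + 2:
E[Y] = -4 * E[P] + 2
E[P] = (-3 + 1)/2 = -1
E[Y] = -4 * (-1) + 2 = 6

6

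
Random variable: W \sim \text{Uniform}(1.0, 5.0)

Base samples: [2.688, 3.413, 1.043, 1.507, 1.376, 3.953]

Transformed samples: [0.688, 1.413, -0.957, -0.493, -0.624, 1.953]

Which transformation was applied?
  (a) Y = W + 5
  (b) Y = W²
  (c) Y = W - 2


Checking option (c) Y = W - 2:
  W = 2.688 -> Y = 0.688 ✓
  W = 3.413 -> Y = 1.413 ✓
  W = 1.043 -> Y = -0.957 ✓
All samples match this transformation.

(c) W - 2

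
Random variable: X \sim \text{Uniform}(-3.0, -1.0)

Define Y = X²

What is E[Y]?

Using E[X²] = Var(X) + (E[X])²:
E[X] = -2
Var(X) = (-1 + 3)^2/12 = 0.33333333
E[X²] = 0.33333333 + (-2)² = 0.33333333 + 4 = 4.3333333

4.3333333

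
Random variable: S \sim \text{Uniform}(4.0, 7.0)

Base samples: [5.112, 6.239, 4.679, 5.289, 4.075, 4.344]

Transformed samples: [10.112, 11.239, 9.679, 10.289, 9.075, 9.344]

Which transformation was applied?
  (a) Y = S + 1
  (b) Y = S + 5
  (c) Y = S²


Checking option (b) Y = S + 5:
  S = 5.112 -> Y = 10.112 ✓
  S = 6.239 -> Y = 11.239 ✓
  S = 4.679 -> Y = 9.679 ✓
All samples match this transformation.

(b) S + 5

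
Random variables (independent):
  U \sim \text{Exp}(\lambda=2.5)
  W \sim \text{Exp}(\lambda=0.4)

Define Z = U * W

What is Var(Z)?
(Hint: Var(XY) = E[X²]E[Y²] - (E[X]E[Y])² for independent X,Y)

Var(XY) = E[X²]E[Y²] - (E[X]E[Y])²
E[U] = 0.4, Var(U) = 0.16
E[W] = 2.5, Var(W) = 6.25
E[U²] = 0.16 + 0.4² = 0.32
E[W²] = 6.25 + 2.5² = 12.5
Var(Z) = 0.32*12.5 - (0.4*2.5)²
= 4 - 1 = 3

3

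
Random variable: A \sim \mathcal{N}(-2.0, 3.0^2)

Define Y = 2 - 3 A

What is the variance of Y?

For Y = aA + b: Var(Y) = a² * Var(A)
Var(A) = 3.0^2 = 9
Var(Y) = (-3)² * 9 = 9 * 9 = 81

81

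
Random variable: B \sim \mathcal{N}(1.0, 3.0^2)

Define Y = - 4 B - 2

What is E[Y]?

For Y = -4B - 2:
E[Y] = -4 * E[B] - 2
E[B] = 1.0 = 1
E[Y] = -4 * 1 - 2 = -6

-6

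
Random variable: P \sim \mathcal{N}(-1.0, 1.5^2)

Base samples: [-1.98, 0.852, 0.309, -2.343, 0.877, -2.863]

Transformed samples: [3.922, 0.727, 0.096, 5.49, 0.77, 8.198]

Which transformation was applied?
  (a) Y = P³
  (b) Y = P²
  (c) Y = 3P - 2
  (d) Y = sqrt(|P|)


Checking option (b) Y = P²:
  P = -1.98 -> Y = 3.922 ✓
  P = 0.852 -> Y = 0.727 ✓
  P = 0.309 -> Y = 0.096 ✓
All samples match this transformation.

(b) P²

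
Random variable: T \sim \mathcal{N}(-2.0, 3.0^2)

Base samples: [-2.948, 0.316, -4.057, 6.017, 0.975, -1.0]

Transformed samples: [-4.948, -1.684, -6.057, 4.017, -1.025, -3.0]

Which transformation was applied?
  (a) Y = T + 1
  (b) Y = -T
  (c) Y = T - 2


Checking option (c) Y = T - 2:
  T = -2.948 -> Y = -4.948 ✓
  T = 0.316 -> Y = -1.684 ✓
  T = -4.057 -> Y = -6.057 ✓
All samples match this transformation.

(c) T - 2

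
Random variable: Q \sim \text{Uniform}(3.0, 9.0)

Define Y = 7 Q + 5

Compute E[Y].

For Y = 7Q + 5:
E[Y] = 7 * E[Q] + 5
E[Q] = (3 + 9)/2 = 6
E[Y] = 7 * 6 + 5 = 47

47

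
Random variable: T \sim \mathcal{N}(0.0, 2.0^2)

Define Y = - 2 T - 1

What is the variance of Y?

For Y = aT + b: Var(Y) = a² * Var(T)
Var(T) = 2.0^2 = 4
Var(Y) = (-2)² * 4 = 4 * 4 = 16

16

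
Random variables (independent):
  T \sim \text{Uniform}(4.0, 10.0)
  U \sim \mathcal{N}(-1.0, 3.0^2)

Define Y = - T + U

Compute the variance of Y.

For independent RVs: Var(aX + bY) = a²Var(X) + b²Var(Y)
Var(T) = 3
Var(U) = 9
Var(Y) = (-1)²*3 + 1²*9
= 1*3 + 1*9 = 12

12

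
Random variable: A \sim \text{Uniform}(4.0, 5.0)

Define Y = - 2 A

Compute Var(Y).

For Y = aA + b: Var(Y) = a² * Var(A)
Var(A) = (5 - 4)^2/12 = 0.083333333
Var(Y) = (-2)² * 0.083333333 = 4 * 0.083333333 = 0.33333333

0.33333333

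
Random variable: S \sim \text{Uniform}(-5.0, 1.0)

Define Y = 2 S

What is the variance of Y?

For Y = aS + b: Var(Y) = a² * Var(S)
Var(S) = (1 + 5)^2/12 = 3
Var(Y) = 2² * 3 = 4 * 3 = 12

12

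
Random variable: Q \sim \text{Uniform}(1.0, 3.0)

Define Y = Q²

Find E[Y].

E[Q²] = Var(Q) + (E[Q])² = 0.33333333 + 4 = 4.3333333

4.3333333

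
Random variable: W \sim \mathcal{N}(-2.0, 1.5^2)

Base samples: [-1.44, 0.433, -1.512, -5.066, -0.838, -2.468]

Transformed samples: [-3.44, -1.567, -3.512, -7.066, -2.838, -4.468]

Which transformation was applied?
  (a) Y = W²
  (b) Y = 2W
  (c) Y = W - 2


Checking option (c) Y = W - 2:
  W = -1.44 -> Y = -3.44 ✓
  W = 0.433 -> Y = -1.567 ✓
  W = -1.512 -> Y = -3.512 ✓
All samples match this transformation.

(c) W - 2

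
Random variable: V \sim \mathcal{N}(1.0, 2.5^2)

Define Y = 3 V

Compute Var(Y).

For Y = aV + b: Var(Y) = a² * Var(V)
Var(V) = 2.5^2 = 6.25
Var(Y) = 3² * 6.25 = 9 * 6.25 = 56.25

56.25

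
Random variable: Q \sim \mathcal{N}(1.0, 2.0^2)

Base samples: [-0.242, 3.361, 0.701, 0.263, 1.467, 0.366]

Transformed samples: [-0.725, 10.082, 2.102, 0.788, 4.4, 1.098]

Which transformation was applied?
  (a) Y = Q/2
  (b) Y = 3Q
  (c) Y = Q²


Checking option (b) Y = 3Q:
  Q = -0.242 -> Y = -0.725 ✓
  Q = 3.361 -> Y = 10.082 ✓
  Q = 0.701 -> Y = 2.102 ✓
All samples match this transformation.

(b) 3Q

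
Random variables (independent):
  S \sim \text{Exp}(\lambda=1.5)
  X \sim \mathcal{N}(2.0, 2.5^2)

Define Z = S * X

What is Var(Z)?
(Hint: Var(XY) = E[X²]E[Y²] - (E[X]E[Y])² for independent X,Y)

Var(XY) = E[X²]E[Y²] - (E[X]E[Y])²
E[S] = 0.66666667, Var(S) = 0.44444444
E[X] = 2, Var(X) = 6.25
E[S²] = 0.44444444 + 0.66666667² = 0.88888889
E[X²] = 6.25 + 2² = 10.25
Var(Z) = 0.88888889*10.25 - (0.66666667*2)²
= 9.1111111 - 1.7777778 = 7.3333333

7.3333333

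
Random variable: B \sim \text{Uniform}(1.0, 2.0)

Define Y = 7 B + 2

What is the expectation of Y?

For Y = 7B + 2:
E[Y] = 7 * E[B] + 2
E[B] = (1 + 2)/2 = 1.5
E[Y] = 7 * 1.5 + 2 = 12.5

12.5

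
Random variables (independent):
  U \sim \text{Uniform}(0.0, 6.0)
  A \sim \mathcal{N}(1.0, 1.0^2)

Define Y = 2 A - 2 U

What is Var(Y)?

For independent RVs: Var(aX + bY) = a²Var(X) + b²Var(Y)
Var(U) = 3
Var(A) = 1
Var(Y) = (-2)²*3 + 2²*1
= 4*3 + 4*1 = 16

16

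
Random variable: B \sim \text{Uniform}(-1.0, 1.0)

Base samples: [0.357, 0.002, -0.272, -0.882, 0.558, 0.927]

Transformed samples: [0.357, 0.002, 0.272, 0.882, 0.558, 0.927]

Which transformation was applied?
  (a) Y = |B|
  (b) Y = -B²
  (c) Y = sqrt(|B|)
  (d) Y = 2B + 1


Checking option (a) Y = |B|:
  B = 0.357 -> Y = 0.357 ✓
  B = 0.002 -> Y = 0.002 ✓
  B = -0.272 -> Y = 0.272 ✓
All samples match this transformation.

(a) |B|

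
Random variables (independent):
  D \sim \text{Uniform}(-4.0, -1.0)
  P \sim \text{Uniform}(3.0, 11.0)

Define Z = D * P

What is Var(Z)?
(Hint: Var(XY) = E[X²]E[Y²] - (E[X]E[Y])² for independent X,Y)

Var(XY) = E[X²]E[Y²] - (E[X]E[Y])²
E[D] = -2.5, Var(D) = 0.75
E[P] = 7, Var(P) = 5.3333333
E[D²] = 0.75 + (-2.5)² = 7
E[P²] = 5.3333333 + 7² = 54.333333
Var(Z) = 7*54.333333 - (-2.5*7)²
= 380.33333 - 306.25 = 74.083333

74.083333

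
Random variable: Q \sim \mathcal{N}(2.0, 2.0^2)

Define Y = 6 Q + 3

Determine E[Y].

For Y = 6Q + 3:
E[Y] = 6 * E[Q] + 3
E[Q] = 2.0 = 2
E[Y] = 6 * 2 + 3 = 15

15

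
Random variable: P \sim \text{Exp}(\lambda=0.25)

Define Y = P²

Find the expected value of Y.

Using E[X²] = Var(X) + (E[X])²:
E[P] = 4
Var(P) = 1/0.25^2 = 16
E[P²] = 16 + 4² = 16 + 16 = 32

32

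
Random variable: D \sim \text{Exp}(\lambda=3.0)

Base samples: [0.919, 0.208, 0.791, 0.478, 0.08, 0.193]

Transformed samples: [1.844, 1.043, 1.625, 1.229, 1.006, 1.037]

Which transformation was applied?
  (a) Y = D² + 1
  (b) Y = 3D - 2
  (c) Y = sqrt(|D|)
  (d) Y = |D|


Checking option (a) Y = D² + 1:
  D = 0.919 -> Y = 1.844 ✓
  D = 0.208 -> Y = 1.043 ✓
  D = 0.791 -> Y = 1.625 ✓
All samples match this transformation.

(a) D² + 1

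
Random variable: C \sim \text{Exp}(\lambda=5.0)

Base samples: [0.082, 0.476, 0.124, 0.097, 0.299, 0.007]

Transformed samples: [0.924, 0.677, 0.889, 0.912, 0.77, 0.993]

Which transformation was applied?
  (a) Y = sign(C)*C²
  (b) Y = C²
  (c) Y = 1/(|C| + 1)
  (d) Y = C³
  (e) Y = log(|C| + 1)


Checking option (c) Y = 1/(|C| + 1):
  C = 0.082 -> Y = 0.924 ✓
  C = 0.476 -> Y = 0.677 ✓
  C = 0.124 -> Y = 0.889 ✓
All samples match this transformation.

(c) 1/(|C| + 1)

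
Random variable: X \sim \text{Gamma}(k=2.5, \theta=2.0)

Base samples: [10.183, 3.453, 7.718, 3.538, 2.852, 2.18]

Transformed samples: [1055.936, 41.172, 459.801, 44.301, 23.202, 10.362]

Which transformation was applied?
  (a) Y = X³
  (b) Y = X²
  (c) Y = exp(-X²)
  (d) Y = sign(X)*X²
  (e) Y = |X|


Checking option (a) Y = X³:
  X = 10.183 -> Y = 1055.936 ✓
  X = 3.453 -> Y = 41.172 ✓
  X = 7.718 -> Y = 459.801 ✓
All samples match this transformation.

(a) X³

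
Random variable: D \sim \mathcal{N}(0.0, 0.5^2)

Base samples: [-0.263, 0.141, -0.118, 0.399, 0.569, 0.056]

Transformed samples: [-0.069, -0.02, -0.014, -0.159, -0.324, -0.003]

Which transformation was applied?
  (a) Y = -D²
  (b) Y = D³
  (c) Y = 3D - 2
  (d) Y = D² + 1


Checking option (a) Y = -D²:
  D = -0.263 -> Y = -0.069 ✓
  D = 0.141 -> Y = -0.02 ✓
  D = -0.118 -> Y = -0.014 ✓
All samples match this transformation.

(a) -D²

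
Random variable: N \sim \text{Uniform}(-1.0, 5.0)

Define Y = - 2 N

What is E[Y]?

For Y = -2N:
E[Y] = -2 * E[N]
E[N] = (-1 + 5)/2 = 2
E[Y] = -2 * 2 = -4

-4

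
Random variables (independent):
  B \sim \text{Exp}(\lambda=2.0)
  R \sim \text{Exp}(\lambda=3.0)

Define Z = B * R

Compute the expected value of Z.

For independent RVs: E[XY] = E[X]*E[Y]
E[B] = 0.5
E[R] = 0.33333333
E[Z] = 0.5 * 0.33333333 = 0.16666667

0.16666667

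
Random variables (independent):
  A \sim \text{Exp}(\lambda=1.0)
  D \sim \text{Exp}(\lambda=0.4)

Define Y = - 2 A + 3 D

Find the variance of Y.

For independent RVs: Var(aX + bY) = a²Var(X) + b²Var(Y)
Var(A) = 1
Var(D) = 6.25
Var(Y) = (-2)²*1 + 3²*6.25
= 4*1 + 9*6.25 = 60.25

60.25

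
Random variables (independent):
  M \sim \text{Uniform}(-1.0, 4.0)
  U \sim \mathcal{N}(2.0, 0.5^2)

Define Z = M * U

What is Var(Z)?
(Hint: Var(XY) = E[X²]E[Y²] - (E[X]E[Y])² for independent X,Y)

Var(XY) = E[X²]E[Y²] - (E[X]E[Y])²
E[M] = 1.5, Var(M) = 2.0833333
E[U] = 2, Var(U) = 0.25
E[M²] = 2.0833333 + 1.5² = 4.3333333
E[U²] = 0.25 + 2² = 4.25
Var(Z) = 4.3333333*4.25 - (1.5*2)²
= 18.416667 - 9 = 9.4166667

9.4166667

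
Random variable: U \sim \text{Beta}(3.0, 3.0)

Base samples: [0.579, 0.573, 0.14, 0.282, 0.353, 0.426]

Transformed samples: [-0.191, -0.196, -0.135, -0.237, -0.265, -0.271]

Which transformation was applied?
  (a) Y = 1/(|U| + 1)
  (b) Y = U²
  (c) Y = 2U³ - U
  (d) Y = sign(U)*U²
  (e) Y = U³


Checking option (c) Y = 2U³ - U:
  U = 0.579 -> Y = -0.191 ✓
  U = 0.573 -> Y = -0.196 ✓
  U = 0.14 -> Y = -0.135 ✓
All samples match this transformation.

(c) 2U³ - U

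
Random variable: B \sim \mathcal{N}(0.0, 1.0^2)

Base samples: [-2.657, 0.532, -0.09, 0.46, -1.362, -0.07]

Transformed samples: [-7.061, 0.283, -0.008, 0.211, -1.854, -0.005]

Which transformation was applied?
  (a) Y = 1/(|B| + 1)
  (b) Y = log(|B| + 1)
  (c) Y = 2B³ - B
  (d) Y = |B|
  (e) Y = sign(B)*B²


Checking option (e) Y = sign(B)*B²:
  B = -2.657 -> Y = -7.061 ✓
  B = 0.532 -> Y = 0.283 ✓
  B = -0.09 -> Y = -0.008 ✓
All samples match this transformation.

(e) sign(B)*B²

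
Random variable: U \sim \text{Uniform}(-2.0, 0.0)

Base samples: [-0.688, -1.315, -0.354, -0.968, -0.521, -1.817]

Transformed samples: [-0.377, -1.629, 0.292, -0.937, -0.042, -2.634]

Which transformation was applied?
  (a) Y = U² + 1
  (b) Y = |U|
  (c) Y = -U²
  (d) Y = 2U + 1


Checking option (d) Y = 2U + 1:
  U = -0.688 -> Y = -0.377 ✓
  U = -1.315 -> Y = -1.629 ✓
  U = -0.354 -> Y = 0.292 ✓
All samples match this transformation.

(d) 2U + 1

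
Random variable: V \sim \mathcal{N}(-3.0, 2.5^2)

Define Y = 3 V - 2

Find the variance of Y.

For Y = aV + b: Var(Y) = a² * Var(V)
Var(V) = 2.5^2 = 6.25
Var(Y) = 3² * 6.25 = 9 * 6.25 = 56.25

56.25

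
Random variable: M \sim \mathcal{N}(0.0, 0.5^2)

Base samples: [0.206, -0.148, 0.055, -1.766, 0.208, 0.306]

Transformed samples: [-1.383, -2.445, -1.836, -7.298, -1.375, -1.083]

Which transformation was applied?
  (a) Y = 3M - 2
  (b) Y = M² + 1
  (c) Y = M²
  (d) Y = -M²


Checking option (a) Y = 3M - 2:
  M = 0.206 -> Y = -1.383 ✓
  M = -0.148 -> Y = -2.445 ✓
  M = 0.055 -> Y = -1.836 ✓
All samples match this transformation.

(a) 3M - 2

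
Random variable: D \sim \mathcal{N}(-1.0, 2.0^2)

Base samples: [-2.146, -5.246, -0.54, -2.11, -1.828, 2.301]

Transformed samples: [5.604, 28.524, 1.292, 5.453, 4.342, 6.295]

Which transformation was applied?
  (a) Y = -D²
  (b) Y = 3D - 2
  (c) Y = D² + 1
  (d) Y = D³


Checking option (c) Y = D² + 1:
  D = -2.146 -> Y = 5.604 ✓
  D = -5.246 -> Y = 28.524 ✓
  D = -0.54 -> Y = 1.292 ✓
All samples match this transformation.

(c) D² + 1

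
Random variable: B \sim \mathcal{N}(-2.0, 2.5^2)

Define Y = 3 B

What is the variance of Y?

For Y = aB + b: Var(Y) = a² * Var(B)
Var(B) = 2.5^2 = 6.25
Var(Y) = 3² * 6.25 = 9 * 6.25 = 56.25

56.25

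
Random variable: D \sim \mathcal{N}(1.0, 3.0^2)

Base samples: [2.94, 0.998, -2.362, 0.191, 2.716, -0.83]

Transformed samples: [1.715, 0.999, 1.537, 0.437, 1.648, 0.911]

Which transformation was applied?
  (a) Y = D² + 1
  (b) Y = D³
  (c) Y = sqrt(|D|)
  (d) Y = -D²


Checking option (c) Y = sqrt(|D|):
  D = 2.94 -> Y = 1.715 ✓
  D = 0.998 -> Y = 0.999 ✓
  D = -2.362 -> Y = 1.537 ✓
All samples match this transformation.

(c) sqrt(|D|)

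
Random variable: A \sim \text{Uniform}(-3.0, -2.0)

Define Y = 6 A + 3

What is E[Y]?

For Y = 6A + 3:
E[Y] = 6 * E[A] + 3
E[A] = (-3 - 2)/2 = -2.5
E[Y] = 6 * (-2.5) + 3 = -12

-12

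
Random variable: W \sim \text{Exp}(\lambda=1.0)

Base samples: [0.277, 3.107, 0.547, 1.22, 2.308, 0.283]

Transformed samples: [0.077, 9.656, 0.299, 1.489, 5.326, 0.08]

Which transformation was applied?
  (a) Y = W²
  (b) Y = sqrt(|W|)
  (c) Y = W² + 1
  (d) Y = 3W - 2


Checking option (a) Y = W²:
  W = 0.277 -> Y = 0.077 ✓
  W = 3.107 -> Y = 9.656 ✓
  W = 0.547 -> Y = 0.299 ✓
All samples match this transformation.

(a) W²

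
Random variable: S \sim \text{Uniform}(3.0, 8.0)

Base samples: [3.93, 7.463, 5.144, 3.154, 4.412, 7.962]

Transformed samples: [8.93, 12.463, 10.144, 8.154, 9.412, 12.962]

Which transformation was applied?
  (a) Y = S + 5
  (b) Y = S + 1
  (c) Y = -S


Checking option (a) Y = S + 5:
  S = 3.93 -> Y = 8.93 ✓
  S = 7.463 -> Y = 12.463 ✓
  S = 5.144 -> Y = 10.144 ✓
All samples match this transformation.

(a) S + 5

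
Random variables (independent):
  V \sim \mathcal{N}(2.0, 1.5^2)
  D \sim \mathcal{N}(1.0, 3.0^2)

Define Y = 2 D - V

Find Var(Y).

For independent RVs: Var(aX + bY) = a²Var(X) + b²Var(Y)
Var(V) = 2.25
Var(D) = 9
Var(Y) = (-1)²*2.25 + 2²*9
= 1*2.25 + 4*9 = 38.25

38.25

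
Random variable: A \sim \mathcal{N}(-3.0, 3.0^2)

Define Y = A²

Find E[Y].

E[A²] = Var(A) + (E[A])² = 9 + 9 = 18

18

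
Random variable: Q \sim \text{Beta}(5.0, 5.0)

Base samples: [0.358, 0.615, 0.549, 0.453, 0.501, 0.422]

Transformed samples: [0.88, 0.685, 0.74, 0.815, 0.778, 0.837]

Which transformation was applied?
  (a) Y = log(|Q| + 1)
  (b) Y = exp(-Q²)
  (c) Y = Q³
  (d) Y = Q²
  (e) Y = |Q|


Checking option (b) Y = exp(-Q²):
  Q = 0.358 -> Y = 0.88 ✓
  Q = 0.615 -> Y = 0.685 ✓
  Q = 0.549 -> Y = 0.74 ✓
All samples match this transformation.

(b) exp(-Q²)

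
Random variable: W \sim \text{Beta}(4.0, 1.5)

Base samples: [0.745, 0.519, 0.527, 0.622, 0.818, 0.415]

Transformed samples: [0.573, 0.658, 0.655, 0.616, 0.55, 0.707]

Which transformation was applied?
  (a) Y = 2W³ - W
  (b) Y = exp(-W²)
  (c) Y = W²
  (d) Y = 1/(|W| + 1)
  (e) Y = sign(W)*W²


Checking option (d) Y = 1/(|W| + 1):
  W = 0.745 -> Y = 0.573 ✓
  W = 0.519 -> Y = 0.658 ✓
  W = 0.527 -> Y = 0.655 ✓
All samples match this transformation.

(d) 1/(|W| + 1)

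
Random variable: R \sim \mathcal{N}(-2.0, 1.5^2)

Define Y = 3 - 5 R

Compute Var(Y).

For Y = aR + b: Var(Y) = a² * Var(R)
Var(R) = 1.5^2 = 2.25
Var(Y) = (-5)² * 2.25 = 25 * 2.25 = 56.25

56.25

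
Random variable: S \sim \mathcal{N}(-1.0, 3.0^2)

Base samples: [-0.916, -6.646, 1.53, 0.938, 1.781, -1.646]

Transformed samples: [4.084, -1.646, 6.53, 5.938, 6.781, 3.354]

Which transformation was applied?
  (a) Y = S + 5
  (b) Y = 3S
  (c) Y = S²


Checking option (a) Y = S + 5:
  S = -0.916 -> Y = 4.084 ✓
  S = -6.646 -> Y = -1.646 ✓
  S = 1.53 -> Y = 6.53 ✓
All samples match this transformation.

(a) S + 5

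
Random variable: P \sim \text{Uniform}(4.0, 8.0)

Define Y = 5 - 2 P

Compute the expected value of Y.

For Y = -2P + 5:
E[Y] = -2 * E[P] + 5
E[P] = (4 + 8)/2 = 6
E[Y] = -2 * 6 + 5 = -7

-7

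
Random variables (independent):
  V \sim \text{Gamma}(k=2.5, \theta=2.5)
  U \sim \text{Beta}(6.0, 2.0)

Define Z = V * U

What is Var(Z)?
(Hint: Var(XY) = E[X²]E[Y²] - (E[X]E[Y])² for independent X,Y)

Var(XY) = E[X²]E[Y²] - (E[X]E[Y])²
E[V] = 6.25, Var(V) = 15.625
E[U] = 0.75, Var(U) = 0.020833333
E[V²] = 15.625 + 6.25² = 54.6875
E[U²] = 0.020833333 + 0.75² = 0.58333333
Var(Z) = 54.6875*0.58333333 - (6.25*0.75)²
= 31.901042 - 21.972656 = 9.9283854

9.9283854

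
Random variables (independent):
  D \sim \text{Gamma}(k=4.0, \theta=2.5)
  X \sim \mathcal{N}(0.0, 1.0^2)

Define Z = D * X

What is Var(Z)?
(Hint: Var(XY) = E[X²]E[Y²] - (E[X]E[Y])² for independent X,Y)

Var(XY) = E[X²]E[Y²] - (E[X]E[Y])²
E[D] = 10, Var(D) = 25
E[X] = 0, Var(X) = 1
E[D²] = 25 + 10² = 125
E[X²] = 1 + 0² = 1
Var(Z) = 125*1 - (10*0)²
= 125 - 0 = 125

125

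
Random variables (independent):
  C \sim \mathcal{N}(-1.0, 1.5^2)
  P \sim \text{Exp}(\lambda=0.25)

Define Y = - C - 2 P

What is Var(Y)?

For independent RVs: Var(aX + bY) = a²Var(X) + b²Var(Y)
Var(C) = 2.25
Var(P) = 16
Var(Y) = (-1)²*2.25 + (-2)²*16
= 1*2.25 + 4*16 = 66.25

66.25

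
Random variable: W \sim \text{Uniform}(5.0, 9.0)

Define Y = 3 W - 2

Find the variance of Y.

For Y = aW + b: Var(Y) = a² * Var(W)
Var(W) = (9 - 5)^2/12 = 1.3333333
Var(Y) = 3² * 1.3333333 = 9 * 1.3333333 = 12

12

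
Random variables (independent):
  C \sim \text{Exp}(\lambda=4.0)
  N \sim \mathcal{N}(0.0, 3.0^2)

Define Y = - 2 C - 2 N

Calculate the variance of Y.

For independent RVs: Var(aX + bY) = a²Var(X) + b²Var(Y)
Var(C) = 0.0625
Var(N) = 9
Var(Y) = (-2)²*0.0625 + (-2)²*9
= 4*0.0625 + 4*9 = 36.25

36.25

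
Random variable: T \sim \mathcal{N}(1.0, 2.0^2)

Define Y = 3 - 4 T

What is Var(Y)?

For Y = aT + b: Var(Y) = a² * Var(T)
Var(T) = 2.0^2 = 4
Var(Y) = (-4)² * 4 = 16 * 4 = 64

64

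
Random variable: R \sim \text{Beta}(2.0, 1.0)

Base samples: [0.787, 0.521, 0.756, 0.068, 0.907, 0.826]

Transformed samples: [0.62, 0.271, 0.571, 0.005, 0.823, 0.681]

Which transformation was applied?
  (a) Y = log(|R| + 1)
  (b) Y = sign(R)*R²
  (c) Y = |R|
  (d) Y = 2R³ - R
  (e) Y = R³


Checking option (b) Y = sign(R)*R²:
  R = 0.787 -> Y = 0.62 ✓
  R = 0.521 -> Y = 0.271 ✓
  R = 0.756 -> Y = 0.571 ✓
All samples match this transformation.

(b) sign(R)*R²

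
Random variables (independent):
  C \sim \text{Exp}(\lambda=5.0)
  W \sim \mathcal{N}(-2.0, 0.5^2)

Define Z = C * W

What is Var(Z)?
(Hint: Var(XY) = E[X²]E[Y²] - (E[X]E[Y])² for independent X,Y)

Var(XY) = E[X²]E[Y²] - (E[X]E[Y])²
E[C] = 0.2, Var(C) = 0.04
E[W] = -2, Var(W) = 0.25
E[C²] = 0.04 + 0.2² = 0.08
E[W²] = 0.25 + (-2)² = 4.25
Var(Z) = 0.08*4.25 - (0.2*(-2))²
= 0.34 - 0.16 = 0.18

0.18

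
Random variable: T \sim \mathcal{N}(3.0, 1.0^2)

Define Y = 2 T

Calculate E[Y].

For Y = 2T:
E[Y] = 2 * E[T]
E[T] = 3.0 = 3
E[Y] = 2 * 3 = 6

6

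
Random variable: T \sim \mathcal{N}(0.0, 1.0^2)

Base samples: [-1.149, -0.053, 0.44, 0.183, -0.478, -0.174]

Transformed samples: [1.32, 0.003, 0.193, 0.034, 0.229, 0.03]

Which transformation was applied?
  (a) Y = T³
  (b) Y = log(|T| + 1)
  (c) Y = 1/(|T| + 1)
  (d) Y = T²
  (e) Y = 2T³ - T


Checking option (d) Y = T²:
  T = -1.149 -> Y = 1.32 ✓
  T = -0.053 -> Y = 0.003 ✓
  T = 0.44 -> Y = 0.193 ✓
All samples match this transformation.

(d) T²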